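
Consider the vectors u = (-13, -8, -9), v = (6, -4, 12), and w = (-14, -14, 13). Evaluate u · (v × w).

v × w:
i: (-4)·13 - 12·(-14) = -52 - (-168) = 116
j: 12·(-14) - 6·13 = -168 - 78 = -246
k: 6·(-14) - (-4)·(-14) = -84 - 56 = -140
v × w = (116, -246, -140)
u · (v × w) = (-13)·116 + (-8)·(-246) + (-9)·(-140) = -1508 + 1968 + 1260 = 1720

1720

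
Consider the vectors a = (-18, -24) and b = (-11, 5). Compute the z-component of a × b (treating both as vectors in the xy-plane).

(-18)·5 - (-24)·(-11) = -90 - 264 = -354

-354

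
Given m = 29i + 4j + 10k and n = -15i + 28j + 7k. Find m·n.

-253

m · n = 29·(-15) + 4·28 + 10·7 = -435 + 112 + 70 = -253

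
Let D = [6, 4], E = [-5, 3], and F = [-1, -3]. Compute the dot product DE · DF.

DE = E − D = (-11, -1)
DF = F − D = (-7, -7)
DE · DF = (-11)·(-7) + (-1)·(-7) = 77 + 7 = 84

84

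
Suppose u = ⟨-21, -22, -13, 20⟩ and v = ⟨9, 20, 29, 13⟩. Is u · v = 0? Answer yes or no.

u · v = (-21)·9 + (-22)·20 + (-13)·29 + 20·13 = -189 - 440 - 377 + 260 = -746
Nonzero, so the vectors are not orthogonal.

no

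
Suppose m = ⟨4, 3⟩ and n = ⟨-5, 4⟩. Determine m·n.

m · n = 4·(-5) + 3·4 = -20 + 12 = -8

-8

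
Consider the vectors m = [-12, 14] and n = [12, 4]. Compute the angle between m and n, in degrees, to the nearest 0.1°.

112.2

m · n = (-12)·12 + 14·4 = -144 + 56 = -88
|m|² = 144 + 196 = 340,  |m| = √340 ≈ 18.439089
|n|² = 144 + 16 = 160,  |n| = √160 ≈ 12.649111
cos θ = -88 / (18.439089 · 12.649111) ≈ -0.37730
θ = arccos(-0.37730) ≈ 112.2°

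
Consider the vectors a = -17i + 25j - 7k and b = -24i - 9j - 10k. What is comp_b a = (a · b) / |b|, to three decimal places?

a · b = (-17)·(-24) + 25·(-9) + (-7)·(-10) = 408 - 225 + 70 = 253
|b| = √(576 + 81 + 100) = √757 ≈ 27.5136
comp_b a = 253 / √757 ≈ 9.195

9.195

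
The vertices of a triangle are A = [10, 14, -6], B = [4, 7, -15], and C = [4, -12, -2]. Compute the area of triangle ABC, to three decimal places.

AB = (-6, -7, -9),  AC = (-6, -26, 4)
i: (-7)·4 - (-9)·(-26) = -28 - 234 = -262
j: (-9)·(-6) - (-6)·4 = 54 - (-24) = 78
k: (-6)·(-26) - (-7)·(-6) = 156 - 42 = 114
AB × AC = (-262, 78, 114)
|AB × AC| = √87724 ≈ 296.1824
area = ½ · 296.1824 ≈ 148.091

148.091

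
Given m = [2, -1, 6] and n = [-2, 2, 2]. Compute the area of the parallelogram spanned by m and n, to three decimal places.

i: (-1)·2 - 6·2 = -2 - 12 = -14
j: 6·(-2) - 2·2 = -12 - 4 = -16
k: 2·2 - (-1)·(-2) = 4 - 2 = 2
m × n = (-14, -16, 2)
|m × n| = √((-14)² + (-16)² + 2²) = √456 ≈ 21.3542

21.354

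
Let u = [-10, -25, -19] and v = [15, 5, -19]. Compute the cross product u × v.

i: (-25)·(-19) - (-19)·5 = 475 - (-95) = 570
j: (-19)·15 - (-10)·(-19) = -285 - 190 = -475
k: (-10)·5 - (-25)·15 = -50 - (-375) = 325
u × v = (570, -475, 325)

(570, -475, 325)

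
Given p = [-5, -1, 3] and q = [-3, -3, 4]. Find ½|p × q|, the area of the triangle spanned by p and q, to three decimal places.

i: (-1)·4 - 3·(-3) = -4 - (-9) = 5
j: 3·(-3) - (-5)·4 = -9 - (-20) = 11
k: (-5)·(-3) - (-1)·(-3) = 15 - 3 = 12
p × q = (5, 11, 12)
|p × q| = √(5² + 11² + 12²) = √290 ≈ 17.0294
area = ½ · 17.0294 ≈ 8.515

8.515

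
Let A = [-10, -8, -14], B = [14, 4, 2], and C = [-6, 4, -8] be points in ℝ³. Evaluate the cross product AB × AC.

(-120, -80, 240)

AB = (24, 12, 16)
AC = (4, 12, 6)
i: 12·6 - 16·12 = 72 - 192 = -120
j: 16·4 - 24·6 = 64 - 144 = -80
k: 24·12 - 12·4 = 288 - 48 = 240
AB × AC = (-120, -80, 240)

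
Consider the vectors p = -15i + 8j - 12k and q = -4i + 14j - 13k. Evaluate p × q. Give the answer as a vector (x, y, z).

(64, -147, -178)

i: 8·(-13) - (-12)·14 = -104 - (-168) = 64
j: (-12)·(-4) - (-15)·(-13) = 48 - 195 = -147
k: (-15)·14 - 8·(-4) = -210 - (-32) = -178
p × q = (64, -147, -178)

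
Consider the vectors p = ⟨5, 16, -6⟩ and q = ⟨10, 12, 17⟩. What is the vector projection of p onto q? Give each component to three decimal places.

p · q = 5·10 + 16·12 + (-6)·17 = 50 + 192 - 102 = 140
|q|² = 100 + 144 + 289 = 533
proj_q p = (140/533) · (10, 12, 17) ≈ (2.627, 3.152, 4.465)

(2.627, 3.152, 4.465)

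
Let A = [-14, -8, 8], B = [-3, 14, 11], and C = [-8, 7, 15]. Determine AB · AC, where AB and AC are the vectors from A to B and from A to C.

417

AB = B − A = (11, 22, 3)
AC = C − A = (6, 15, 7)
AB · AC = 11·6 + 22·15 + 3·7 = 66 + 330 + 21 = 417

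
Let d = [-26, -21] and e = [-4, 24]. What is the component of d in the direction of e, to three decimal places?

-16.440

d · e = (-26)·(-4) + (-21)·24 = 104 - 504 = -400
|e| = √(16 + 576) = √592 ≈ 24.3311
comp_e d = -400 / √592 ≈ -16.440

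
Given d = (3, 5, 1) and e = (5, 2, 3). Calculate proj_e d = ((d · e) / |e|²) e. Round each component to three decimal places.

d · e = 3·5 + 5·2 + 1·3 = 15 + 10 + 3 = 28
|e|² = 25 + 4 + 9 = 38
proj_e d = (28/38) · (5, 2, 3) ≈ (3.684, 1.474, 2.211)

(3.684, 1.474, 2.211)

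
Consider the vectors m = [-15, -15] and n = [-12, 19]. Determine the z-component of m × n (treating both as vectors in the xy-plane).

(-15)·19 - (-15)·(-12) = -285 - 180 = -465

-465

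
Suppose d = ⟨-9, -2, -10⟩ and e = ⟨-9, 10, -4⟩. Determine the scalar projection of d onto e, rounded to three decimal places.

7.196

d · e = (-9)·(-9) + (-2)·10 + (-10)·(-4) = 81 - 20 + 40 = 101
|e| = √(81 + 100 + 16) = √197 ≈ 14.0357
comp_e d = 101 / √197 ≈ 7.196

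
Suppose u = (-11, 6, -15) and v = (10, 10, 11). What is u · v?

-215

u · v = (-11)·10 + 6·10 + (-15)·11 = -110 + 60 - 165 = -215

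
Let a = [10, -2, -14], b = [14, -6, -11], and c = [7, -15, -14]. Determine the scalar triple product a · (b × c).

1304

b × c:
i: (-6)·(-14) - (-11)·(-15) = 84 - 165 = -81
j: (-11)·7 - 14·(-14) = -77 - (-196) = 119
k: 14·(-15) - (-6)·7 = -210 - (-42) = -168
b × c = (-81, 119, -168)
a · (b × c) = 10·(-81) + (-2)·119 + (-14)·(-168) = -810 - 238 + 2352 = 1304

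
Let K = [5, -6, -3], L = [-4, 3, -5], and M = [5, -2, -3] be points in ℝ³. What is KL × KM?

(8, 0, -36)

KL = (-9, 9, -2)
KM = (0, 4, 0)
i: 9·0 - (-2)·4 = 0 - (-8) = 8
j: (-2)·0 - (-9)·0 = 0 - 0 = 0
k: (-9)·4 - 9·0 = -36 - 0 = -36
KL × KM = (8, 0, -36)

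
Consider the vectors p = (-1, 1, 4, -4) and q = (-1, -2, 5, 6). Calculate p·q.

p · q = (-1)·(-1) + 1·(-2) + 4·5 + (-4)·6 = 1 - 2 + 20 - 24 = -5

-5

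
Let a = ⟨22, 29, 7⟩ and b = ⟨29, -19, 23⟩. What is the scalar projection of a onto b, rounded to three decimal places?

5.961

a · b = 22·29 + 29·(-19) + 7·23 = 638 - 551 + 161 = 248
|b| = √(841 + 361 + 529) = √1731 ≈ 41.6053
comp_b a = 248 / √1731 ≈ 5.961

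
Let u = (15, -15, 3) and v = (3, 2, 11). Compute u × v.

(-171, -156, 75)

i: (-15)·11 - 3·2 = -165 - 6 = -171
j: 3·3 - 15·11 = 9 - 165 = -156
k: 15·2 - (-15)·3 = 30 - (-45) = 75
u × v = (-171, -156, 75)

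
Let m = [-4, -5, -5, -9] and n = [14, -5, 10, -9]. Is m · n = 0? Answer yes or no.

yes

m · n = (-4)·14 + (-5)·(-5) + (-5)·10 + (-9)·(-9) = -56 + 25 - 50 + 81 = 0
Zero, so the vectors are orthogonal.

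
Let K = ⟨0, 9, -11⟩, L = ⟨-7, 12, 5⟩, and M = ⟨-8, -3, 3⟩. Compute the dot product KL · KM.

KL = L − K = (-7, 3, 16)
KM = M − K = (-8, -12, 14)
KL · KM = (-7)·(-8) + 3·(-12) + 16·14 = 56 - 36 + 224 = 244

244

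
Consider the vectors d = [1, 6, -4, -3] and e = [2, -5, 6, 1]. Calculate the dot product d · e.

d · e = 1·2 + 6·(-5) + (-4)·6 + (-3)·1 = 2 - 30 - 24 - 3 = -55

-55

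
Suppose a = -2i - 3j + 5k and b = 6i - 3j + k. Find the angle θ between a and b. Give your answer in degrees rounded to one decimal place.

87.3

a · b = (-2)·6 + (-3)·(-3) + 5·1 = -12 + 9 + 5 = 2
|a|² = 4 + 9 + 25 = 38,  |a| = √38 ≈ 6.164414
|b|² = 36 + 9 + 1 = 46,  |b| = √46 ≈ 6.782330
cos θ = 2 / (6.164414 · 6.782330) ≈ 0.04784
θ = arccos(0.04784) ≈ 87.3°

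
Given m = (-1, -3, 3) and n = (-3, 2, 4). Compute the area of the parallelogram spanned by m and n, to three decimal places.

i: (-3)·4 - 3·2 = -12 - 6 = -18
j: 3·(-3) - (-1)·4 = -9 - (-4) = -5
k: (-1)·2 - (-3)·(-3) = -2 - 9 = -11
m × n = (-18, -5, -11)
|m × n| = √((-18)² + (-5)² + (-11)²) = √470 ≈ 21.6795

21.679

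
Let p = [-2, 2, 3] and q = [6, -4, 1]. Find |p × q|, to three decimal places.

i: 2·1 - 3·(-4) = 2 - (-12) = 14
j: 3·6 - (-2)·1 = 18 - (-2) = 20
k: (-2)·(-4) - 2·6 = 8 - 12 = -4
p × q = (14, 20, -4)
|p × q| = √(14² + 20² + (-4)²) = √612 ≈ 24.7386

24.739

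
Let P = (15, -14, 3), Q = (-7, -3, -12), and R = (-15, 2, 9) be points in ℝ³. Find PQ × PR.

PQ = (-22, 11, -15)
PR = (-30, 16, 6)
i: 11·6 - (-15)·16 = 66 - (-240) = 306
j: (-15)·(-30) - (-22)·6 = 450 - (-132) = 582
k: (-22)·16 - 11·(-30) = -352 - (-330) = -22
PQ × PR = (306, 582, -22)

(306, 582, -22)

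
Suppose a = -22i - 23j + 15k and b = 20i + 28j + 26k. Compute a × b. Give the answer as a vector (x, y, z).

(-1018, 872, -156)

i: (-23)·26 - 15·28 = -598 - 420 = -1018
j: 15·20 - (-22)·26 = 300 - (-572) = 872
k: (-22)·28 - (-23)·20 = -616 - (-460) = -156
a × b = (-1018, 872, -156)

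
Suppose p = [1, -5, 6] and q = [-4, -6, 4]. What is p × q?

i: (-5)·4 - 6·(-6) = -20 - (-36) = 16
j: 6·(-4) - 1·4 = -24 - 4 = -28
k: 1·(-6) - (-5)·(-4) = -6 - 20 = -26
p × q = (16, -28, -26)

(16, -28, -26)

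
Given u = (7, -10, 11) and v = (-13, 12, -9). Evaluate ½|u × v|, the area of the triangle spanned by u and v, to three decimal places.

i: (-10)·(-9) - 11·12 = 90 - 132 = -42
j: 11·(-13) - 7·(-9) = -143 - (-63) = -80
k: 7·12 - (-10)·(-13) = 84 - 130 = -46
u × v = (-42, -80, -46)
|u × v| = √((-42)² + (-80)² + (-46)²) = √10280 ≈ 101.3903
area = ½ · 101.3903 ≈ 50.695

50.695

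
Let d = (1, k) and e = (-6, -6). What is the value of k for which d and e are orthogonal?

-1

d · e = 1·(-6) + k·(-6) = -6 - 6k
Set equal to 0: -6k = 6, so k = -1.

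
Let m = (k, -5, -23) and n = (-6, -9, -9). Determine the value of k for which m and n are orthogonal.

42

m · n = k·(-6) + (-5)·(-9) + (-23)·(-9) = 252 - 6k
Set equal to 0: -6k = -252, so k = 42.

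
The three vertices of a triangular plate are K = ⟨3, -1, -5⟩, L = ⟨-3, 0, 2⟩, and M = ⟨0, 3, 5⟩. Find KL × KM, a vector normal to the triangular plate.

(-18, 39, -21)

KL = (-6, 1, 7)
KM = (-3, 4, 10)
i: 1·10 - 7·4 = 10 - 28 = -18
j: 7·(-3) - (-6)·10 = -21 - (-60) = 39
k: (-6)·4 - 1·(-3) = -24 - (-3) = -21
KL × KM = (-18, 39, -21)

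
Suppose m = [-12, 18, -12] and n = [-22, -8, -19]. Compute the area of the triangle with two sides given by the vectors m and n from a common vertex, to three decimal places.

329.850

i: 18·(-19) - (-12)·(-8) = -342 - 96 = -438
j: (-12)·(-22) - (-12)·(-19) = 264 - 228 = 36
k: (-12)·(-8) - 18·(-22) = 96 - (-396) = 492
m × n = (-438, 36, 492)
|m × n| = √((-438)² + 36² + 492²) = √435204 ≈ 659.6999
area = ½ · 659.6999 ≈ 329.850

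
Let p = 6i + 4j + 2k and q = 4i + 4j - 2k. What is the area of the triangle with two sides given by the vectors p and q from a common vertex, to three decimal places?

i: 4·(-2) - 2·4 = -8 - 8 = -16
j: 2·4 - 6·(-2) = 8 - (-12) = 20
k: 6·4 - 4·4 = 24 - 16 = 8
p × q = (-16, 20, 8)
|p × q| = √((-16)² + 20² + 8²) = √720 ≈ 26.8328
area = ½ · 26.8328 ≈ 13.416

13.416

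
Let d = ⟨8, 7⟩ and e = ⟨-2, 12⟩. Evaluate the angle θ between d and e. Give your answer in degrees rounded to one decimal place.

d · e = 8·(-2) + 7·12 = -16 + 84 = 68
|d|² = 64 + 49 = 113,  |d| = √113 ≈ 10.630146
|e|² = 4 + 144 = 148,  |e| = √148 ≈ 12.165525
cos θ = 68 / (10.630146 · 12.165525) ≈ 0.52582
θ = arccos(0.52582) ≈ 58.3°

58.3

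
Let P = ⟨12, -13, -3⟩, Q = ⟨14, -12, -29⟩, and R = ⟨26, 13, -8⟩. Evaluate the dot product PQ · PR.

PQ = Q − P = (2, 1, -26)
PR = R − P = (14, 26, -5)
PQ · PR = 2·14 + 1·26 + (-26)·(-5) = 28 + 26 + 130 = 184

184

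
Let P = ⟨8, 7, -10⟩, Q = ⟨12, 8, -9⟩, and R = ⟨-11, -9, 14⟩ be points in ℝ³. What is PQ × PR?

(40, -115, -45)

PQ = (4, 1, 1)
PR = (-19, -16, 24)
i: 1·24 - 1·(-16) = 24 - (-16) = 40
j: 1·(-19) - 4·24 = -19 - 96 = -115
k: 4·(-16) - 1·(-19) = -64 - (-19) = -45
PQ × PR = (40, -115, -45)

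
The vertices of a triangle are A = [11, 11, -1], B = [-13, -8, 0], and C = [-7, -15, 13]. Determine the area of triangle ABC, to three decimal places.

AB = (-24, -19, 1),  AC = (-18, -26, 14)
i: (-19)·14 - 1·(-26) = -266 - (-26) = -240
j: 1·(-18) - (-24)·14 = -18 - (-336) = 318
k: (-24)·(-26) - (-19)·(-18) = 624 - 342 = 282
AB × AC = (-240, 318, 282)
|AB × AC| = √238248 ≈ 488.1065
area = ½ · 488.1065 ≈ 244.053

244.053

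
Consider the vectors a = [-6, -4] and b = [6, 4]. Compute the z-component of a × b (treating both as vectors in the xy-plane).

(-6)·4 - (-4)·6 = -24 - (-24) = 0

0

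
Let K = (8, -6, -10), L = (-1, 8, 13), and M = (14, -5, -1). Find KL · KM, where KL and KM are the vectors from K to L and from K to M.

167

KL = L − K = (-9, 14, 23)
KM = M − K = (6, 1, 9)
KL · KM = (-9)·6 + 14·1 + 23·9 = -54 + 14 + 207 = 167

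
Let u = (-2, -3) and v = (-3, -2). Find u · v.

u · v = (-2)·(-3) + (-3)·(-2) = 6 + 6 = 12

12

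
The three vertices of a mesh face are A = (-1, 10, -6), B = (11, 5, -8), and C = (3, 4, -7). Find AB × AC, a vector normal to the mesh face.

(-7, 4, -52)

AB = (12, -5, -2)
AC = (4, -6, -1)
i: (-5)·(-1) - (-2)·(-6) = 5 - 12 = -7
j: (-2)·4 - 12·(-1) = -8 - (-12) = 4
k: 12·(-6) - (-5)·4 = -72 - (-20) = -52
AB × AC = (-7, 4, -52)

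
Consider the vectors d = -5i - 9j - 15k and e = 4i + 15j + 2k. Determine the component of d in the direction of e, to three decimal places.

-11.819

d · e = (-5)·4 + (-9)·15 + (-15)·2 = -20 - 135 - 30 = -185
|e| = √(16 + 225 + 4) = √245 ≈ 15.6525
comp_e d = -185 / √245 ≈ -11.819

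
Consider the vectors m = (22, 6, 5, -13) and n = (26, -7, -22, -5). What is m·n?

m · n = 22·26 + 6·(-7) + 5·(-22) + (-13)·(-5) = 572 - 42 - 110 + 65 = 485

485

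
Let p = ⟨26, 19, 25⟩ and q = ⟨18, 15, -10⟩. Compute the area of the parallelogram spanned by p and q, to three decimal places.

908.641

i: 19·(-10) - 25·15 = -190 - 375 = -565
j: 25·18 - 26·(-10) = 450 - (-260) = 710
k: 26·15 - 19·18 = 390 - 342 = 48
p × q = (-565, 710, 48)
|p × q| = √((-565)² + 710² + 48²) = √825629 ≈ 908.6413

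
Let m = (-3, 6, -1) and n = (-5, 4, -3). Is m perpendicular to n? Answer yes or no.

m · n = (-3)·(-5) + 6·4 + (-1)·(-3) = 15 + 24 + 3 = 42
Nonzero, so the vectors are not orthogonal.

no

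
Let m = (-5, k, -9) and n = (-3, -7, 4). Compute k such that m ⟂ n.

-3

m · n = (-5)·(-3) + k·(-7) + (-9)·4 = -21 - 7k
Set equal to 0: -7k = 21, so k = -3.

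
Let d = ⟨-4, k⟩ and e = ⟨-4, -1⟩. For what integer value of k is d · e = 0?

d · e = (-4)·(-4) + k·(-1) = 16 - 1k
Set equal to 0: -1k = -16, so k = 16.

16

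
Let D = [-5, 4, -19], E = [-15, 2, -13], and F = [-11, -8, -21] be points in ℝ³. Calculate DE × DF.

DE = (-10, -2, 6)
DF = (-6, -12, -2)
i: (-2)·(-2) - 6·(-12) = 4 - (-72) = 76
j: 6·(-6) - (-10)·(-2) = -36 - 20 = -56
k: (-10)·(-12) - (-2)·(-6) = 120 - 12 = 108
DE × DF = (76, -56, 108)

(76, -56, 108)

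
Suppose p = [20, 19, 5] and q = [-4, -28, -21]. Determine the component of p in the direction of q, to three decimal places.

p · q = 20·(-4) + 19·(-28) + 5·(-21) = -80 - 532 - 105 = -717
|q| = √(16 + 784 + 441) = √1241 ≈ 35.2278
comp_q p = -717 / √1241 ≈ -20.353

-20.353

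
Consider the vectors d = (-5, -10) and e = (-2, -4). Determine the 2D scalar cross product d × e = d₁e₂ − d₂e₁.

0

(-5)·(-4) - (-10)·(-2) = 20 - 20 = 0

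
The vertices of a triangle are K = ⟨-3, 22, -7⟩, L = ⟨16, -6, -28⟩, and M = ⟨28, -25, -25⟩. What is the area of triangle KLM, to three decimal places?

KL = (19, -28, -21),  KM = (31, -47, -18)
i: (-28)·(-18) - (-21)·(-47) = 504 - 987 = -483
j: (-21)·31 - 19·(-18) = -651 - (-342) = -309
k: 19·(-47) - (-28)·31 = -893 - (-868) = -25
KL × KM = (-483, -309, -25)
|KL × KM| = √329395 ≈ 573.9294
area = ½ · 573.9294 ≈ 286.965

286.965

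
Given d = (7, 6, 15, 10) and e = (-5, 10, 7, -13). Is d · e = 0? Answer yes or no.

yes

d · e = 7·(-5) + 6·10 + 15·7 + 10·(-13) = -35 + 60 + 105 - 130 = 0
Zero, so the vectors are orthogonal.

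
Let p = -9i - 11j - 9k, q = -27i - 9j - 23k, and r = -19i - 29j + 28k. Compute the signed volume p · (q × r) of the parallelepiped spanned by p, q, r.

-10360

q × r:
i: (-9)·28 - (-23)·(-29) = -252 - 667 = -919
j: (-23)·(-19) - (-27)·28 = 437 - (-756) = 1193
k: (-27)·(-29) - (-9)·(-19) = 783 - 171 = 612
q × r = (-919, 1193, 612)
p · (q × r) = (-9)·(-919) + (-11)·1193 + (-9)·612 = 8271 - 13123 - 5508 = -10360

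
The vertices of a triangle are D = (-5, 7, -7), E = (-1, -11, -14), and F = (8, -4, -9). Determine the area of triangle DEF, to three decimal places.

105.676

DE = (4, -18, -7),  DF = (13, -11, -2)
i: (-18)·(-2) - (-7)·(-11) = 36 - 77 = -41
j: (-7)·13 - 4·(-2) = -91 - (-8) = -83
k: 4·(-11) - (-18)·13 = -44 - (-234) = 190
DE × DF = (-41, -83, 190)
|DE × DF| = √44670 ≈ 211.3528
area = ½ · 211.3528 ≈ 105.676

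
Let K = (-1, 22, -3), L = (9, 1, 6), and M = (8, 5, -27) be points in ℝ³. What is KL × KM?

KL = (10, -21, 9)
KM = (9, -17, -24)
i: (-21)·(-24) - 9·(-17) = 504 - (-153) = 657
j: 9·9 - 10·(-24) = 81 - (-240) = 321
k: 10·(-17) - (-21)·9 = -170 - (-189) = 19
KL × KM = (657, 321, 19)

(657, 321, 19)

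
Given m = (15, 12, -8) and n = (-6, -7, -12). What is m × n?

i: 12·(-12) - (-8)·(-7) = -144 - 56 = -200
j: (-8)·(-6) - 15·(-12) = 48 - (-180) = 228
k: 15·(-7) - 12·(-6) = -105 - (-72) = -33
m × n = (-200, 228, -33)

(-200, 228, -33)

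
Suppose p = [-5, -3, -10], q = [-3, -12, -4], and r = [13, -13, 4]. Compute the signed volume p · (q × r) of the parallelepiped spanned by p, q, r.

-1330

q × r:
i: (-12)·4 - (-4)·(-13) = -48 - 52 = -100
j: (-4)·13 - (-3)·4 = -52 - (-12) = -40
k: (-3)·(-13) - (-12)·13 = 39 - (-156) = 195
q × r = (-100, -40, 195)
p · (q × r) = (-5)·(-100) + (-3)·(-40) + (-10)·195 = 500 + 120 - 1950 = -1330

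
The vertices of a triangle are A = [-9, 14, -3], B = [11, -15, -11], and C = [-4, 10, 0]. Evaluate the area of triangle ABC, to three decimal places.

AB = (20, -29, -8),  AC = (5, -4, 3)
i: (-29)·3 - (-8)·(-4) = -87 - 32 = -119
j: (-8)·5 - 20·3 = -40 - 60 = -100
k: 20·(-4) - (-29)·5 = -80 - (-145) = 65
AB × AC = (-119, -100, 65)
|AB × AC| = √28386 ≈ 168.4815
area = ½ · 168.4815 ≈ 84.241

84.241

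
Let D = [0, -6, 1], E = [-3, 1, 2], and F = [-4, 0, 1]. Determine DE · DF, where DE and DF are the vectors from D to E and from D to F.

DE = E − D = (-3, 7, 1)
DF = F − D = (-4, 6, 0)
DE · DF = (-3)·(-4) + 7·6 + 1·0 = 12 + 42 + 0 = 54

54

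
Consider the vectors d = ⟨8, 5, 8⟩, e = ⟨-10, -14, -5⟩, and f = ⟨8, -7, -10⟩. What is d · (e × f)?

1596

e × f:
i: (-14)·(-10) - (-5)·(-7) = 140 - 35 = 105
j: (-5)·8 - (-10)·(-10) = -40 - 100 = -140
k: (-10)·(-7) - (-14)·8 = 70 - (-112) = 182
e × f = (105, -140, 182)
d · (e × f) = 8·105 + 5·(-140) + 8·182 = 840 - 700 + 1456 = 1596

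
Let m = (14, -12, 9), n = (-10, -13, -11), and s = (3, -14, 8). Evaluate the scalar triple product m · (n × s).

n × s:
i: (-13)·8 - (-11)·(-14) = -104 - 154 = -258
j: (-11)·3 - (-10)·8 = -33 - (-80) = 47
k: (-10)·(-14) - (-13)·3 = 140 - (-39) = 179
n × s = (-258, 47, 179)
m · (n × s) = 14·(-258) + (-12)·47 + 9·179 = -3612 - 564 + 1611 = -2565

-2565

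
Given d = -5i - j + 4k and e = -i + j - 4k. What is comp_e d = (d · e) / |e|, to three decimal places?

d · e = (-5)·(-1) + (-1)·1 + 4·(-4) = 5 - 1 - 16 = -12
|e| = √(1 + 1 + 16) = √18 ≈ 4.2426
comp_e d = -12 / √18 ≈ -2.828

-2.828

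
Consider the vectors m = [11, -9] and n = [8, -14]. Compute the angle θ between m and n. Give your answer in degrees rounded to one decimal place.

m · n = 11·8 + (-9)·(-14) = 88 + 126 = 214
|m|² = 121 + 81 = 202,  |m| = √202 ≈ 14.212670
|n|² = 64 + 196 = 260,  |n| = √260 ≈ 16.124515
cos θ = 214 / (14.212670 · 16.124515) ≈ 0.93379
θ = arccos(0.93379) ≈ 21.0°

21.0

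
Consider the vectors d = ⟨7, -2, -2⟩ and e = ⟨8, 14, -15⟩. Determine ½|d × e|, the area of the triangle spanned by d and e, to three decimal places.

i: (-2)·(-15) - (-2)·14 = 30 - (-28) = 58
j: (-2)·8 - 7·(-15) = -16 - (-105) = 89
k: 7·14 - (-2)·8 = 98 - (-16) = 114
d × e = (58, 89, 114)
|d × e| = √(58² + 89² + 114²) = √24281 ≈ 155.8236
area = ½ · 155.8236 ≈ 77.912

77.912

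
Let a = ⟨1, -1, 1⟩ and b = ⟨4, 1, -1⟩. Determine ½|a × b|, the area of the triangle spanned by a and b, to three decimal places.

i: (-1)·(-1) - 1·1 = 1 - 1 = 0
j: 1·4 - 1·(-1) = 4 - (-1) = 5
k: 1·1 - (-1)·4 = 1 - (-4) = 5
a × b = (0, 5, 5)
|a × b| = √(0² + 5² + 5²) = √50 ≈ 7.0711
area = ½ · 7.0711 ≈ 3.536

3.536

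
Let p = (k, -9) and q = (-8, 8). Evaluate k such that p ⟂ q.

-9

p · q = k·(-8) + (-9)·8 = -72 - 8k
Set equal to 0: -8k = 72, so k = -9.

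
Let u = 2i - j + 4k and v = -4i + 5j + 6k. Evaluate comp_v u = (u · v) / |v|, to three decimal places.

u · v = 2·(-4) + (-1)·5 + 4·6 = -8 - 5 + 24 = 11
|v| = √(16 + 25 + 36) = √77 ≈ 8.7750
comp_v u = 11 / √77 ≈ 1.254

1.254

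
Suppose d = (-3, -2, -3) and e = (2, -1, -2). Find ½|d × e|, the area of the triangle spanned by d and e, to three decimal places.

6.964

i: (-2)·(-2) - (-3)·(-1) = 4 - 3 = 1
j: (-3)·2 - (-3)·(-2) = -6 - 6 = -12
k: (-3)·(-1) - (-2)·2 = 3 - (-4) = 7
d × e = (1, -12, 7)
|d × e| = √(1² + (-12)² + 7²) = √194 ≈ 13.9284
area = ½ · 13.9284 ≈ 6.964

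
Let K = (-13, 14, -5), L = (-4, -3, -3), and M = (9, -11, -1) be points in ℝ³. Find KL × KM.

(-18, 8, 149)

KL = (9, -17, 2)
KM = (22, -25, 4)
i: (-17)·4 - 2·(-25) = -68 - (-50) = -18
j: 2·22 - 9·4 = 44 - 36 = 8
k: 9·(-25) - (-17)·22 = -225 - (-374) = 149
KL × KM = (-18, 8, 149)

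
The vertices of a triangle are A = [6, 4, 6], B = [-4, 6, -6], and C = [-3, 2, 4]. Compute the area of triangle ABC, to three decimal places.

AB = (-10, 2, -12),  AC = (-9, -2, -2)
i: 2·(-2) - (-12)·(-2) = -4 - 24 = -28
j: (-12)·(-9) - (-10)·(-2) = 108 - 20 = 88
k: (-10)·(-2) - 2·(-9) = 20 - (-18) = 38
AB × AC = (-28, 88, 38)
|AB × AC| = √9972 ≈ 99.8599
area = ½ · 99.8599 ≈ 49.930

49.930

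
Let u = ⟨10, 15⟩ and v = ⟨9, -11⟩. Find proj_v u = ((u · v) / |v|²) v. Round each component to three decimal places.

u · v = 10·9 + 15·(-11) = 90 - 165 = -75
|v|² = 81 + 121 = 202
proj_v u = (-75/202) · (9, -11) ≈ (-3.342, 4.084)

(-3.342, 4.084)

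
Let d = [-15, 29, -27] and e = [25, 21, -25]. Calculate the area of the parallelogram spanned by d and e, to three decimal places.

i: 29·(-25) - (-27)·21 = -725 - (-567) = -158
j: (-27)·25 - (-15)·(-25) = -675 - 375 = -1050
k: (-15)·21 - 29·25 = -315 - 725 = -1040
d × e = (-158, -1050, -1040)
|d × e| = √((-158)² + (-1050)² + (-1040)²) = √2209064 ≈ 1486.2920

1486.292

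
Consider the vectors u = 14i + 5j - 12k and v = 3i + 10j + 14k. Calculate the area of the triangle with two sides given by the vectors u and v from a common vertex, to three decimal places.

162.442

i: 5·14 - (-12)·10 = 70 - (-120) = 190
j: (-12)·3 - 14·14 = -36 - 196 = -232
k: 14·10 - 5·3 = 140 - 15 = 125
u × v = (190, -232, 125)
|u × v| = √(190² + (-232)² + 125²) = √105549 ≈ 324.8831
area = ½ · 324.8831 ≈ 162.442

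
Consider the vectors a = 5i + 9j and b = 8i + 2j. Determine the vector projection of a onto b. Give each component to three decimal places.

a · b = 5·8 + 9·2 = 40 + 18 = 58
|b|² = 64 + 4 = 68
proj_b a = (58/68) · (8, 2) ≈ (6.824, 1.706)

(6.824, 1.706)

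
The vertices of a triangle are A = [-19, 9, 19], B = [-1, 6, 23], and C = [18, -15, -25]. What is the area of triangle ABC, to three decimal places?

509.565

AB = (18, -3, 4),  AC = (37, -24, -44)
i: (-3)·(-44) - 4·(-24) = 132 - (-96) = 228
j: 4·37 - 18·(-44) = 148 - (-792) = 940
k: 18·(-24) - (-3)·37 = -432 - (-111) = -321
AB × AC = (228, 940, -321)
|AB × AC| = √1038625 ≈ 1019.1295
area = ½ · 1019.1295 ≈ 509.565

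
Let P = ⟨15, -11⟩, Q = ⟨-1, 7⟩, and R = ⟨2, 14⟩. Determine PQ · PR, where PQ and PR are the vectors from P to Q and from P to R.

PQ = Q − P = (-16, 18)
PR = R − P = (-13, 25)
PQ · PR = (-16)·(-13) + 18·25 = 208 + 450 = 658

658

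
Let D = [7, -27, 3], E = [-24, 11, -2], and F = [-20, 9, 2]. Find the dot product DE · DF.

DE = E − D = (-31, 38, -5)
DF = F − D = (-27, 36, -1)
DE · DF = (-31)·(-27) + 38·36 + (-5)·(-1) = 837 + 1368 + 5 = 2210

2210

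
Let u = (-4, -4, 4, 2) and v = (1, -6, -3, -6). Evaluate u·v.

-4

u · v = (-4)·1 + (-4)·(-6) + 4·(-3) + 2·(-6) = -4 + 24 - 12 - 12 = -4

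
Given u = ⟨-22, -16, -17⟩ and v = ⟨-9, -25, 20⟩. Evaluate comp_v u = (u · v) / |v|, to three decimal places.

7.758

u · v = (-22)·(-9) + (-16)·(-25) + (-17)·20 = 198 + 400 - 340 = 258
|v| = √(81 + 625 + 400) = √1106 ≈ 33.2566
comp_v u = 258 / √1106 ≈ 7.758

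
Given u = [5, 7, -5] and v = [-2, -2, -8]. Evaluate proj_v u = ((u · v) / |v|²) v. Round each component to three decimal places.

u · v = 5·(-2) + 7·(-2) + (-5)·(-8) = -10 - 14 + 40 = 16
|v|² = 4 + 4 + 64 = 72
proj_v u = (16/72) · (-2, -2, -8) ≈ (-0.444, -0.444, -1.778)

(-0.444, -0.444, -1.778)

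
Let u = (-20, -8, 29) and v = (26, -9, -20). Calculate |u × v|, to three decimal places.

673.128

i: (-8)·(-20) - 29·(-9) = 160 - (-261) = 421
j: 29·26 - (-20)·(-20) = 754 - 400 = 354
k: (-20)·(-9) - (-8)·26 = 180 - (-208) = 388
u × v = (421, 354, 388)
|u × v| = √(421² + 354² + 388²) = √453101 ≈ 673.1278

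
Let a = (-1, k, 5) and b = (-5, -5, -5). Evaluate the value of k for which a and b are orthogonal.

a · b = (-1)·(-5) + k·(-5) + 5·(-5) = -20 - 5k
Set equal to 0: -5k = 20, so k = -4.

-4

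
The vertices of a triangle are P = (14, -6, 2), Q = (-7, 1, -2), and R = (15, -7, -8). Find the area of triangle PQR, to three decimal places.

113.433

PQ = (-21, 7, -4),  PR = (1, -1, -10)
i: 7·(-10) - (-4)·(-1) = -70 - 4 = -74
j: (-4)·1 - (-21)·(-10) = -4 - 210 = -214
k: (-21)·(-1) - 7·1 = 21 - 7 = 14
PQ × PR = (-74, -214, 14)
|PQ × PR| = √51468 ≈ 226.8656
area = ½ · 226.8656 ≈ 113.433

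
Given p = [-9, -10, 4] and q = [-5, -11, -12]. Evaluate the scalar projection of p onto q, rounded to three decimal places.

p · q = (-9)·(-5) + (-10)·(-11) + 4·(-12) = 45 + 110 - 48 = 107
|q| = √(25 + 121 + 144) = √290 ≈ 17.0294
comp_q p = 107 / √290 ≈ 6.283

6.283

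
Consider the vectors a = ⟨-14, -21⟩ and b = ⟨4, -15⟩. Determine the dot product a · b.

a · b = (-14)·4 + (-21)·(-15) = -56 + 315 = 259

259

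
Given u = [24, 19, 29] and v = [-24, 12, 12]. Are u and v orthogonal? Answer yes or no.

u · v = 24·(-24) + 19·12 + 29·12 = -576 + 228 + 348 = 0
Zero, so the vectors are orthogonal.

yes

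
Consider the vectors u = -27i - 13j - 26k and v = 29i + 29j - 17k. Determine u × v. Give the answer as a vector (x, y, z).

(975, -1213, -406)

i: (-13)·(-17) - (-26)·29 = 221 - (-754) = 975
j: (-26)·29 - (-27)·(-17) = -754 - 459 = -1213
k: (-27)·29 - (-13)·29 = -783 - (-377) = -406
u × v = (975, -1213, -406)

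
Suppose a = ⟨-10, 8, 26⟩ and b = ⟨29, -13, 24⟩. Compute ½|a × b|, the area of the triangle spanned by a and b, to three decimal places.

565.540

i: 8·24 - 26·(-13) = 192 - (-338) = 530
j: 26·29 - (-10)·24 = 754 - (-240) = 994
k: (-10)·(-13) - 8·29 = 130 - 232 = -102
a × b = (530, 994, -102)
|a × b| = √(530² + 994² + (-102)²) = √1279340 ≈ 1131.0791
area = ½ · 1131.0791 ≈ 565.540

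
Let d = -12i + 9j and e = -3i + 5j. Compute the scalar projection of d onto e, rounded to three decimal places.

13.891

d · e = (-12)·(-3) + 9·5 = 36 + 45 = 81
|e| = √(9 + 25) = √34 ≈ 5.8310
comp_e d = 81 / √34 ≈ 13.891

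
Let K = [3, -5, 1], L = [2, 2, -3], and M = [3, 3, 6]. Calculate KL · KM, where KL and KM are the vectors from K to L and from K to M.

KL = L − K = (-1, 7, -4)
KM = M − K = (0, 8, 5)
KL · KM = (-1)·0 + 7·8 + (-4)·5 = 0 + 56 - 20 = 36

36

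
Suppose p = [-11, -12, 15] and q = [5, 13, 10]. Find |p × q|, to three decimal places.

374.618

i: (-12)·10 - 15·13 = -120 - 195 = -315
j: 15·5 - (-11)·10 = 75 - (-110) = 185
k: (-11)·13 - (-12)·5 = -143 - (-60) = -83
p × q = (-315, 185, -83)
|p × q| = √((-315)² + 185² + (-83)²) = √140339 ≈ 374.6185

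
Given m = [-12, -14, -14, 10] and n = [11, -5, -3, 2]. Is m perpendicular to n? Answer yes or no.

yes

m · n = (-12)·11 + (-14)·(-5) + (-14)·(-3) + 10·2 = -132 + 70 + 42 + 20 = 0
Zero, so the vectors are orthogonal.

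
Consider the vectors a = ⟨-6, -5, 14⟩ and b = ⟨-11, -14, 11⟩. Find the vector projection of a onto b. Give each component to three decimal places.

(-7.283, -9.269, 7.283)

a · b = (-6)·(-11) + (-5)·(-14) + 14·11 = 66 + 70 + 154 = 290
|b|² = 121 + 196 + 121 = 438
proj_b a = (290/438) · (-11, -14, 11) ≈ (-7.283, -9.269, 7.283)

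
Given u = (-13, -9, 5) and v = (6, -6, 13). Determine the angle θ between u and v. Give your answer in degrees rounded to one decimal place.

u · v = (-13)·6 + (-9)·(-6) + 5·13 = -78 + 54 + 65 = 41
|u|² = 169 + 81 + 25 = 275,  |u| = √275 ≈ 16.583124
|v|² = 36 + 36 + 169 = 241,  |v| = √241 ≈ 15.524175
cos θ = 41 / (16.583124 · 15.524175) ≈ 0.15926
θ = arccos(0.15926) ≈ 80.8°

80.8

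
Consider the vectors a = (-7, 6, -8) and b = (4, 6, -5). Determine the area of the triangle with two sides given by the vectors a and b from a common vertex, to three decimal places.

i: 6·(-5) - (-8)·6 = -30 - (-48) = 18
j: (-8)·4 - (-7)·(-5) = -32 - 35 = -67
k: (-7)·6 - 6·4 = -42 - 24 = -66
a × b = (18, -67, -66)
|a × b| = √(18² + (-67)² + (-66)²) = √9169 ≈ 95.7549
area = ½ · 95.7549 ≈ 47.877

47.877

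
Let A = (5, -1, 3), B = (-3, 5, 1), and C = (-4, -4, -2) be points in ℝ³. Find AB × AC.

(-36, -22, 78)

AB = (-8, 6, -2)
AC = (-9, -3, -5)
i: 6·(-5) - (-2)·(-3) = -30 - 6 = -36
j: (-2)·(-9) - (-8)·(-5) = 18 - 40 = -22
k: (-8)·(-3) - 6·(-9) = 24 - (-54) = 78
AB × AC = (-36, -22, 78)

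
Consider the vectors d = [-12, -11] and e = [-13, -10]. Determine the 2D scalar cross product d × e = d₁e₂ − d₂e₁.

(-12)·(-10) - (-11)·(-13) = 120 - 143 = -23

-23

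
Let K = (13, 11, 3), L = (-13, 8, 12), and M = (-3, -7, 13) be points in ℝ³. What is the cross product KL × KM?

(132, 116, 420)

KL = (-26, -3, 9)
KM = (-16, -18, 10)
i: (-3)·10 - 9·(-18) = -30 - (-162) = 132
j: 9·(-16) - (-26)·10 = -144 - (-260) = 116
k: (-26)·(-18) - (-3)·(-16) = 468 - 48 = 420
KL × KM = (132, 116, 420)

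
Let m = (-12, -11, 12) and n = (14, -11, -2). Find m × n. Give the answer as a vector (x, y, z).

i: (-11)·(-2) - 12·(-11) = 22 - (-132) = 154
j: 12·14 - (-12)·(-2) = 168 - 24 = 144
k: (-12)·(-11) - (-11)·14 = 132 - (-154) = 286
m × n = (154, 144, 286)

(154, 144, 286)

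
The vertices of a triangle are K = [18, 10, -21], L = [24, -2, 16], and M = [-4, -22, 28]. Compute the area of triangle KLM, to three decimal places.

KL = (6, -12, 37),  KM = (-22, -32, 49)
i: (-12)·49 - 37·(-32) = -588 - (-1184) = 596
j: 37·(-22) - 6·49 = -814 - 294 = -1108
k: 6·(-32) - (-12)·(-22) = -192 - 264 = -456
KL × KM = (596, -1108, -456)
|KL × KM| = √1790816 ≈ 1338.2137
area = ½ · 1338.2137 ≈ 669.107

669.107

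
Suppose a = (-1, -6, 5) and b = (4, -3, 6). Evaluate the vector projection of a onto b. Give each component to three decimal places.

a · b = (-1)·4 + (-6)·(-3) + 5·6 = -4 + 18 + 30 = 44
|b|² = 16 + 9 + 36 = 61
proj_b a = (44/61) · (4, -3, 6) ≈ (2.885, -2.164, 4.328)

(2.885, -2.164, 4.328)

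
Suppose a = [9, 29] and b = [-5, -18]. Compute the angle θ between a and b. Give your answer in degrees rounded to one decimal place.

a · b = 9·(-5) + 29·(-18) = -45 - 522 = -567
|a|² = 81 + 841 = 922,  |a| = √922 ≈ 30.364453
|b|² = 25 + 324 = 349,  |b| = √349 ≈ 18.681542
cos θ = -567 / (30.364453 · 18.681542) ≈ -0.99955
θ = arccos(-0.99955) ≈ 178.3°

178.3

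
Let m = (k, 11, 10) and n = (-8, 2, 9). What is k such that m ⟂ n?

14

m · n = k·(-8) + 11·2 + 10·9 = 112 - 8k
Set equal to 0: -8k = -112, so k = 14.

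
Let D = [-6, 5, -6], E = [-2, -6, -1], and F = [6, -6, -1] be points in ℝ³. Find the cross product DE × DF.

DE = (4, -11, 5)
DF = (12, -11, 5)
i: (-11)·5 - 5·(-11) = -55 - (-55) = 0
j: 5·12 - 4·5 = 60 - 20 = 40
k: 4·(-11) - (-11)·12 = -44 - (-132) = 88
DE × DF = (0, 40, 88)

(0, 40, 88)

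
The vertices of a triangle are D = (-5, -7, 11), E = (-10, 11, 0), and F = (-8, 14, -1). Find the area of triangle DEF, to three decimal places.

29.812

DE = (-5, 18, -11),  DF = (-3, 21, -12)
i: 18·(-12) - (-11)·21 = -216 - (-231) = 15
j: (-11)·(-3) - (-5)·(-12) = 33 - 60 = -27
k: (-5)·21 - 18·(-3) = -105 - (-54) = -51
DE × DF = (15, -27, -51)
|DE × DF| = √3555 ≈ 59.6238
area = ½ · 59.6238 ≈ 29.812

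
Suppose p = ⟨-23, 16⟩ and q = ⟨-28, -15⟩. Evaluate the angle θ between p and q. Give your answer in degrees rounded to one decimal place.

63.0

p · q = (-23)·(-28) + 16·(-15) = 644 - 240 = 404
|p|² = 529 + 256 = 785,  |p| = √785 ≈ 28.017851
|q|² = 784 + 225 = 1009,  |q| = √1009 ≈ 31.764760
cos θ = 404 / (28.017851 · 31.764760) ≈ 0.45394
θ = arccos(0.45394) ≈ 63.0°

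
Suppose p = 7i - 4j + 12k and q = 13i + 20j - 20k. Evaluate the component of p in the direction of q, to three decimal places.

p · q = 7·13 + (-4)·20 + 12·(-20) = 91 - 80 - 240 = -229
|q| = √(169 + 400 + 400) = √969 ≈ 31.1288
comp_q p = -229 / √969 ≈ -7.357

-7.357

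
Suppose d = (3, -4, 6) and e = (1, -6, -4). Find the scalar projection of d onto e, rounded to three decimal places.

0.412

d · e = 3·1 + (-4)·(-6) + 6·(-4) = 3 + 24 - 24 = 3
|e| = √(1 + 36 + 16) = √53 ≈ 7.2801
comp_e d = 3 / √53 ≈ 0.412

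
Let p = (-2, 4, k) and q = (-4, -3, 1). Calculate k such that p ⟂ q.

4

p · q = (-2)·(-4) + 4·(-3) + k·1 = -4 + 1k
Set equal to 0: 1k = 4, so k = 4.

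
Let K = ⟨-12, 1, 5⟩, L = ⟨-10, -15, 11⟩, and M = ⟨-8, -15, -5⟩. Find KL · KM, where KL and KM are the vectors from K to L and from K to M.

204

KL = L − K = (2, -16, 6)
KM = M − K = (4, -16, -10)
KL · KM = 2·4 + (-16)·(-16) + 6·(-10) = 8 + 256 - 60 = 204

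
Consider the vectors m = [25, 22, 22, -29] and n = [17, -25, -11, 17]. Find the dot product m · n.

m · n = 25·17 + 22·(-25) + 22·(-11) + (-29)·17 = 425 - 550 - 242 - 493 = -860

-860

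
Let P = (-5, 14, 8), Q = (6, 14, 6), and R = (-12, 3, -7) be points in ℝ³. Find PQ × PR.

(-22, 179, -121)

PQ = (11, 0, -2)
PR = (-7, -11, -15)
i: 0·(-15) - (-2)·(-11) = 0 - 22 = -22
j: (-2)·(-7) - 11·(-15) = 14 - (-165) = 179
k: 11·(-11) - 0·(-7) = -121 - 0 = -121
PQ × PR = (-22, 179, -121)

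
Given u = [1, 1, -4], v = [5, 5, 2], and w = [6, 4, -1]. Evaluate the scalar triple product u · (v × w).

44

v × w:
i: 5·(-1) - 2·4 = -5 - 8 = -13
j: 2·6 - 5·(-1) = 12 - (-5) = 17
k: 5·4 - 5·6 = 20 - 30 = -10
v × w = (-13, 17, -10)
u · (v × w) = 1·(-13) + 1·17 + (-4)·(-10) = -13 + 17 + 40 = 44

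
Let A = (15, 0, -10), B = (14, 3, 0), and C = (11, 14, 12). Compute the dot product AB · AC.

AB = B − A = (-1, 3, 10)
AC = C − A = (-4, 14, 22)
AB · AC = (-1)·(-4) + 3·14 + 10·22 = 4 + 42 + 220 = 266

266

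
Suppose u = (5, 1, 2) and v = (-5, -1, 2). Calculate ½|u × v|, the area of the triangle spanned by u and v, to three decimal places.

10.198

i: 1·2 - 2·(-1) = 2 - (-2) = 4
j: 2·(-5) - 5·2 = -10 - 10 = -20
k: 5·(-1) - 1·(-5) = -5 - (-5) = 0
u × v = (4, -20, 0)
|u × v| = √(4² + (-20)² + 0²) = √416 ≈ 20.3961
area = ½ · 20.3961 ≈ 10.198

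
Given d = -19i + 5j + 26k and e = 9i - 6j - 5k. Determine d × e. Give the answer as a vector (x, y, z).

(131, 139, 69)

i: 5·(-5) - 26·(-6) = -25 - (-156) = 131
j: 26·9 - (-19)·(-5) = 234 - 95 = 139
k: (-19)·(-6) - 5·9 = 114 - 45 = 69
d × e = (131, 139, 69)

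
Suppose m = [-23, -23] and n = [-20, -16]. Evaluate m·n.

m · n = (-23)·(-20) + (-23)·(-16) = 460 + 368 = 828

828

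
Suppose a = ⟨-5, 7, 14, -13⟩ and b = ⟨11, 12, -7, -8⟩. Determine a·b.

a · b = (-5)·11 + 7·12 + 14·(-7) + (-13)·(-8) = -55 + 84 - 98 + 104 = 35

35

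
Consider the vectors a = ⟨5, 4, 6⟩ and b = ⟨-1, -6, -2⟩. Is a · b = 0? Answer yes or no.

no

a · b = 5·(-1) + 4·(-6) + 6·(-2) = -5 - 24 - 12 = -41
Nonzero, so the vectors are not orthogonal.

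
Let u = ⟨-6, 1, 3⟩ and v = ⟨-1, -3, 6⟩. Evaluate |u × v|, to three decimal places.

i: 1·6 - 3·(-3) = 6 - (-9) = 15
j: 3·(-1) - (-6)·6 = -3 - (-36) = 33
k: (-6)·(-3) - 1·(-1) = 18 - (-1) = 19
u × v = (15, 33, 19)
|u × v| = √(15² + 33² + 19²) = √1675 ≈ 40.9268

40.927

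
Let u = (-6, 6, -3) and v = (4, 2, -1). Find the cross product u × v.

i: 6·(-1) - (-3)·2 = -6 - (-6) = 0
j: (-3)·4 - (-6)·(-1) = -12 - 6 = -18
k: (-6)·2 - 6·4 = -12 - 24 = -36
u × v = (0, -18, -36)

(0, -18, -36)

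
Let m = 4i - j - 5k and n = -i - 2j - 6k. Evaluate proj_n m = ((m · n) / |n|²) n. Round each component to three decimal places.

(-0.683, -1.366, -4.098)

m · n = 4·(-1) + (-1)·(-2) + (-5)·(-6) = -4 + 2 + 30 = 28
|n|² = 1 + 4 + 36 = 41
proj_n m = (28/41) · (-1, -2, -6) ≈ (-0.683, -1.366, -4.098)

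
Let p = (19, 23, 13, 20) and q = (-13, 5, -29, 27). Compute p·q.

31

p · q = 19·(-13) + 23·5 + 13·(-29) + 20·27 = -247 + 115 - 377 + 540 = 31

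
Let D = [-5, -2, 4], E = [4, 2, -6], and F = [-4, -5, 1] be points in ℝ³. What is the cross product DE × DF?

DE = (9, 4, -10)
DF = (1, -3, -3)
i: 4·(-3) - (-10)·(-3) = -12 - 30 = -42
j: (-10)·1 - 9·(-3) = -10 - (-27) = 17
k: 9·(-3) - 4·1 = -27 - 4 = -31
DE × DF = (-42, 17, -31)

(-42, 17, -31)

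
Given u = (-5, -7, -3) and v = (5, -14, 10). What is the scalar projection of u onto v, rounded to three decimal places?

2.400

u · v = (-5)·5 + (-7)·(-14) + (-3)·10 = -25 + 98 - 30 = 43
|v| = √(25 + 196 + 100) = √321 ≈ 17.9165
comp_v u = 43 / √321 ≈ 2.400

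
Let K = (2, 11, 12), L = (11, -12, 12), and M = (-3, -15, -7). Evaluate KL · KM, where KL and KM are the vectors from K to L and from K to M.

KL = L − K = (9, -23, 0)
KM = M − K = (-5, -26, -19)
KL · KM = 9·(-5) + (-23)·(-26) + 0·(-19) = -45 + 598 + 0 = 553

553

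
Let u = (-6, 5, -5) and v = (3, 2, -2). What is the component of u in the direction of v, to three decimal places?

0.485

u · v = (-6)·3 + 5·2 + (-5)·(-2) = -18 + 10 + 10 = 2
|v| = √(9 + 4 + 4) = √17 ≈ 4.1231
comp_v u = 2 / √17 ≈ 0.485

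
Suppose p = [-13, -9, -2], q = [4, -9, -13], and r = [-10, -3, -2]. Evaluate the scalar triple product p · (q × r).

-765

q × r:
i: (-9)·(-2) - (-13)·(-3) = 18 - 39 = -21
j: (-13)·(-10) - 4·(-2) = 130 - (-8) = 138
k: 4·(-3) - (-9)·(-10) = -12 - 90 = -102
q × r = (-21, 138, -102)
p · (q × r) = (-13)·(-21) + (-9)·138 + (-2)·(-102) = 273 - 1242 + 204 = -765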